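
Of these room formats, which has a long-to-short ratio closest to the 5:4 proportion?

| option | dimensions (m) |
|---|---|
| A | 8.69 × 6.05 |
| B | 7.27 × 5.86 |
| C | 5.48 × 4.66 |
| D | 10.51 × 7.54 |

Target 5:4 ≈ 1.250.
A: 1.436 (Δ0.186)  B: 1.241 (Δ0.009)  C: 1.176 (Δ0.074)  D: 1.394 (Δ0.144)

B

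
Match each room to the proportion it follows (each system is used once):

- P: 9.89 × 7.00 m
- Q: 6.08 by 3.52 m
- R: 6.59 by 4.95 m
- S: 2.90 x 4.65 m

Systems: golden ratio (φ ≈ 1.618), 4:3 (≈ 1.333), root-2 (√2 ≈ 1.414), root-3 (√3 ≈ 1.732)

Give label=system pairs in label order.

P = 9.89/7.00 ≈ 1.413 → root-2 (1.414)
Q = 6.08/3.52 ≈ 1.727 → root-3 (1.732)
R = 6.59/4.95 ≈ 1.331 → 4:3 (1.333)
S = 4.65/2.90 ≈ 1.603 → golden ratio (1.618)

P=root-2, Q=root-3, R=4:3, S=golden ratio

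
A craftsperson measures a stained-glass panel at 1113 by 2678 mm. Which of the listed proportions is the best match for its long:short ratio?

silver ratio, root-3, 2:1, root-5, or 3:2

2678/1113 ≈ 2.406. Nearest candidates are silver ratio (2.414, off by 0.008) and root-5 (2.236, off by 0.170).

silver ratio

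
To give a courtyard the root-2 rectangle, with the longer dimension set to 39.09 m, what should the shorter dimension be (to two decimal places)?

27.64 m

root-2 ≈ 1.41421.
Shorter side = 39.09 ÷ 1.41421 ≈ 27.6409 → 27.64 m.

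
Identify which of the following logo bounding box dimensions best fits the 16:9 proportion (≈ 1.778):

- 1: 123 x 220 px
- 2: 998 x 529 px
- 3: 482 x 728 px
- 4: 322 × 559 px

1

Ratios (long/short): 1 ≈ 1.789; 2 ≈ 1.887; 3 ≈ 1.510; 4 ≈ 1.736.
16:9 ≈ 1.778; option 1 is nearest (Δ 0.011).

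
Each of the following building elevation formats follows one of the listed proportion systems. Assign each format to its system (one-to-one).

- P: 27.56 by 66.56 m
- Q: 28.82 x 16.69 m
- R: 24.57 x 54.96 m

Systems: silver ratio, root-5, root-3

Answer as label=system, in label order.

Ratios: P ≈ 2.415; Q ≈ 1.727; R ≈ 2.237.
Targets: silver ratio ≈ 2.414; root-5 ≈ 2.236; root-3 ≈ 1.732.

P=silver ratio, Q=root-3, R=root-5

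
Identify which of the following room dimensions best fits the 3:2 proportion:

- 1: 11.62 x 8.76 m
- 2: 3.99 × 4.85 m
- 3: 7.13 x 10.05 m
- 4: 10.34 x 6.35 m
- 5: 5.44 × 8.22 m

Ratios (long/short): 1 ≈ 1.326; 2 ≈ 1.216; 3 ≈ 1.410; 4 ≈ 1.628; 5 ≈ 1.511.
3:2 ≈ 1.500; option 5 is nearest (Δ 0.011).

5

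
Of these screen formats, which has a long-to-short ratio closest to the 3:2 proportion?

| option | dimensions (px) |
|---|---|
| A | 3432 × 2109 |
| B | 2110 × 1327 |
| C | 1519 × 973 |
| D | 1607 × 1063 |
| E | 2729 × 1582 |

D

Target 3:2 ≈ 1.500.
A: 1.627 (Δ0.127)  B: 1.590 (Δ0.090)  C: 1.561 (Δ0.061)  D: 1.512 (Δ0.012)  E: 1.725 (Δ0.225)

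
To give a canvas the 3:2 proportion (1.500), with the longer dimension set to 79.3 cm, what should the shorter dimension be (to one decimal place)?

52.9 cm

3:2 = 1.50000.
Shorter side = 79.3 ÷ 1.50000 ≈ 52.867 → 52.9 cm.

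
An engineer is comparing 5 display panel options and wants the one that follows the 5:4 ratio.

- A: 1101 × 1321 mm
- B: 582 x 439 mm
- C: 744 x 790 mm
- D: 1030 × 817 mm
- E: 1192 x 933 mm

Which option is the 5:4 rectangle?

Ratios (long/short): A ≈ 1.200; B ≈ 1.326; C ≈ 1.062; D ≈ 1.261; E ≈ 1.278.
5:4 ≈ 1.250; option D is nearest (Δ 0.011).

D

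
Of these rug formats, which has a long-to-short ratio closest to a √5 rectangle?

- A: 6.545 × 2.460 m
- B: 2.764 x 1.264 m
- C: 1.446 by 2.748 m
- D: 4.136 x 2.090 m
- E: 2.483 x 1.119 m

E

Ratios (long/short): A ≈ 2.661; B ≈ 2.187; C ≈ 1.900; D ≈ 1.979; E ≈ 2.219.
root-5 ≈ 2.236; option E is nearest (Δ 0.017).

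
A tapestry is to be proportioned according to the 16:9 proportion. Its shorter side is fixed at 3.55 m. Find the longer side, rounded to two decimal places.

16:9 ≈ 1.77778.
Longer side = 3.55 × 1.77778 ≈ 6.3111 → 6.31 m.

6.31 m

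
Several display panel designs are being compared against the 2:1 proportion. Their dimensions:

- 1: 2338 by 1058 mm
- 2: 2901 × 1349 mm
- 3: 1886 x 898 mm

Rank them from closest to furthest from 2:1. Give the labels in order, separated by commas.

Ratios: 1 = 2338 / 1058 ≈ 2.210; 2 = 2901 / 1349 ≈ 2.150; 3 = 1886 / 898 ≈ 2.100.
|Δ from 2.000|: 1 0.210; 2 0.150; 3 0.100.

3, 2, 1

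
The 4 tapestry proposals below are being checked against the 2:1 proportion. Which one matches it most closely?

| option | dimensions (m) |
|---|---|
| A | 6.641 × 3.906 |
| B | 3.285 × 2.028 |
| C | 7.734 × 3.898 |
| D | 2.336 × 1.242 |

C

Ratios (long/short): A ≈ 1.700; B ≈ 1.620; C ≈ 1.984; D ≈ 1.881.
2:1 ≈ 2.000; option C is nearest (Δ 0.016).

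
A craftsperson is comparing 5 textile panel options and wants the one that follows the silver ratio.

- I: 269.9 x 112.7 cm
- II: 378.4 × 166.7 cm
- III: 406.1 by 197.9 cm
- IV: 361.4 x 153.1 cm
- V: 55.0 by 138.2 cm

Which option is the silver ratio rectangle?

I

Ratios (long/short): I ≈ 2.395; II ≈ 2.270; III ≈ 2.052; IV ≈ 2.361; V ≈ 2.513.
silver ratio ≈ 2.414; option I is nearest (Δ 0.019).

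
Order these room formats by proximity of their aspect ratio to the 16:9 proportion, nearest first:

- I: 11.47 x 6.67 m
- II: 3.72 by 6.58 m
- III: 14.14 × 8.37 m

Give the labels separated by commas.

II, I, III

I: 11.47/6.67 ≈ 1.720 → |1.720 − 1.778| = 0.058
II: 6.58/3.72 ≈ 1.769 → |1.769 − 1.778| = 0.009
III: 14.14/8.37 ≈ 1.689 → |1.689 − 1.778| = 0.089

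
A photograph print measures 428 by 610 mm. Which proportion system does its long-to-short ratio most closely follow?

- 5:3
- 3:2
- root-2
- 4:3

Ratio = 610 / 428 ≈ 1.425.
Distances: 5:3 1.667 (Δ 0.242); 3:2 1.500 (Δ 0.075); root-2 1.414 (Δ 0.011); 4:3 1.333 (Δ 0.092).

root-2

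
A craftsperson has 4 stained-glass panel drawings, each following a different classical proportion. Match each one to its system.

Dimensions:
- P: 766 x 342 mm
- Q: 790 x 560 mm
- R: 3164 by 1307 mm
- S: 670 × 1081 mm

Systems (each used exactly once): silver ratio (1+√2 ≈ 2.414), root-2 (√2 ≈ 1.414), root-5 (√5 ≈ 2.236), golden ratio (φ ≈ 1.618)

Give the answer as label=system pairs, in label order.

P = 766/342 ≈ 2.240 → root-5 (2.236)
Q = 790/560 ≈ 1.411 → root-2 (1.414)
R = 3164/1307 ≈ 2.421 → silver ratio (2.414)
S = 1081/670 ≈ 1.613 → golden ratio (1.618)

P=root-5, Q=root-2, R=silver ratio, S=golden ratio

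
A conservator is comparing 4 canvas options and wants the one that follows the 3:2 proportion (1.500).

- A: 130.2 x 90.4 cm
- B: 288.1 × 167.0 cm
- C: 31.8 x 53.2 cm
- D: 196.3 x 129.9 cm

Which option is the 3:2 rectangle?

Target 3:2 ≈ 1.500.
A: 1.440 (Δ0.060)  B: 1.725 (Δ0.225)  C: 1.673 (Δ0.173)  D: 1.511 (Δ0.011)

D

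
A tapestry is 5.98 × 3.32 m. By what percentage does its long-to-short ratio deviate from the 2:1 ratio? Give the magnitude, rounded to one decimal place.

Ratio = 5.98 / 3.32 ≈ 1.8012.
Ideal 2:1 = 2.0000. |1.8012 − 2.0000| / 2.0000 ≈ 9.94% → 9.9%.

9.9%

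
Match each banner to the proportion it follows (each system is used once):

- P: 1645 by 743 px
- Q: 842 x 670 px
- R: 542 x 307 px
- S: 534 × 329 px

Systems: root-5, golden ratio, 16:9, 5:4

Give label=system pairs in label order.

P=root-5, Q=5:4, R=16:9, S=golden ratio

P = 1645/743 ≈ 2.214 → root-5 (2.236)
Q = 842/670 ≈ 1.257 → 5:4 (1.250)
R = 542/307 ≈ 1.765 → 16:9 (1.778)
S = 534/329 ≈ 1.623 → golden ratio (1.618)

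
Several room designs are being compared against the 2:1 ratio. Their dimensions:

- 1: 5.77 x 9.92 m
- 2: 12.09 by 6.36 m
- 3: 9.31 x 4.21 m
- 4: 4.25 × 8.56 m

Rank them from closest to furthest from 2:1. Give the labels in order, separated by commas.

4, 2, 3, 1

Ratios: 1 = 9.92 / 5.77 ≈ 1.719; 2 = 12.09 / 6.36 ≈ 1.901; 3 = 9.31 / 4.21 ≈ 2.211; 4 = 8.56 / 4.25 ≈ 2.014.
|Δ from 2.000|: 1 0.281; 2 0.099; 3 0.211; 4 0.014.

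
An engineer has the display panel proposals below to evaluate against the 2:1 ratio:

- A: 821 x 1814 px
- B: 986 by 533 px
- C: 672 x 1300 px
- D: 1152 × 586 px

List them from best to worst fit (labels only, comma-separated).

A: 1814/821 ≈ 2.210 → |2.210 − 2.000| = 0.210
B: 986/533 ≈ 1.850 → |1.850 − 2.000| = 0.150
C: 1300/672 ≈ 1.935 → |1.935 − 2.000| = 0.065
D: 1152/586 ≈ 1.966 → |1.966 − 2.000| = 0.034

D, C, B, A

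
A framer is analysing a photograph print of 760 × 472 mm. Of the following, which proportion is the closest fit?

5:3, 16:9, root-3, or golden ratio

golden ratio

760/472 ≈ 1.610. Nearest candidates are golden ratio (1.618, off by 0.008) and 5:3 (1.667, off by 0.057).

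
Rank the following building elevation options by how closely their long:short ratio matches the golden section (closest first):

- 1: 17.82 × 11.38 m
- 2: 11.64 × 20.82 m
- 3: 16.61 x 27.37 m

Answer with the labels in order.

Ratios: 1 = 17.82 / 11.38 ≈ 1.566; 2 = 20.82 / 11.64 ≈ 1.789; 3 = 27.37 / 16.61 ≈ 1.648.
|Δ from 1.618|: 1 0.052; 2 0.171; 3 0.030.

3, 1, 2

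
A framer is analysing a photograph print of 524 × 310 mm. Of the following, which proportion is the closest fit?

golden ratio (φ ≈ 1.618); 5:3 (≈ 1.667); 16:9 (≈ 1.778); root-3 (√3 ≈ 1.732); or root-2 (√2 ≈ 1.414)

5:3

Ratio = 524 / 310 ≈ 1.690.
Distances: golden ratio 1.618 (Δ 0.072); 5:3 1.667 (Δ 0.023); 16:9 1.778 (Δ 0.088); root-3 1.732 (Δ 0.042); root-2 1.414 (Δ 0.276).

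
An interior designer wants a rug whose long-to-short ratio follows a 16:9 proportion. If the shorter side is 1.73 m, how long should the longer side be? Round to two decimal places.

3.08 m

16:9 ≈ 1.77778.
Longer side = 1.73 × 1.77778 ≈ 3.0756 → 3.08 m.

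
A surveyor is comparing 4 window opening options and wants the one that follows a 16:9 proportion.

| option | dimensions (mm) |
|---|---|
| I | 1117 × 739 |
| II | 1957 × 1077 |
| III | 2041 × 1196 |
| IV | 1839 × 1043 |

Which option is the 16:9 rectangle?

IV

Ratios (long/short): I ≈ 1.512; II ≈ 1.817; III ≈ 1.707; IV ≈ 1.763.
16:9 ≈ 1.778; option IV is nearest (Δ 0.015).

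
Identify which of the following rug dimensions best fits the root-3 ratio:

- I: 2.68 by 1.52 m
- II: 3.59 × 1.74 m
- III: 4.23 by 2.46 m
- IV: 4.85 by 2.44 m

III

Target root-3 ≈ 1.732.
I: 1.763 (Δ0.031)  II: 2.063 (Δ0.331)  III: 1.720 (Δ0.012)  IV: 1.988 (Δ0.256)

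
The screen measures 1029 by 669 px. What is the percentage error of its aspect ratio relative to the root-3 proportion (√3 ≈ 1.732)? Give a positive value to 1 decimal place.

11.2%

Ratio = 1029 / 669 ≈ 1.5381.
Ideal root-3 ≈ 1.7321. |1.5381 − 1.7321| / 1.7321 ≈ 11.20% → 11.2%.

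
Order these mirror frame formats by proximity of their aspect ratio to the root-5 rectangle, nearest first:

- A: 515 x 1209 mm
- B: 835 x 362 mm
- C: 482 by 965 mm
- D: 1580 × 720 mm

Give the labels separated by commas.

Ratios: A = 1209 / 515 ≈ 2.348; B = 835 / 362 ≈ 2.307; C = 965 / 482 ≈ 2.002; D = 1580 / 720 ≈ 2.194.
|Δ from 2.236|: A 0.112; B 0.071; C 0.234; D 0.042.

D, B, A, C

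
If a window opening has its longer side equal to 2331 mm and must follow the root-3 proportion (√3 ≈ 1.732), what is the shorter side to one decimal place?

root-3 ≈ 1.73205.
Shorter side = 2331 ÷ 1.73205 ≈ 1345.804 → 1345.8 mm.

1345.8 mm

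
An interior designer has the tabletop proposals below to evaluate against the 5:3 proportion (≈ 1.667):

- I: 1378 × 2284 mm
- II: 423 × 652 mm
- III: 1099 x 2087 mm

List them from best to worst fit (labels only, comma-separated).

I, II, III

Ratios: I = 2284 / 1378 ≈ 1.657; II = 652 / 423 ≈ 1.541; III = 2087 / 1099 ≈ 1.899.
|Δ from 1.667|: I 0.010; II 0.126; III 0.232.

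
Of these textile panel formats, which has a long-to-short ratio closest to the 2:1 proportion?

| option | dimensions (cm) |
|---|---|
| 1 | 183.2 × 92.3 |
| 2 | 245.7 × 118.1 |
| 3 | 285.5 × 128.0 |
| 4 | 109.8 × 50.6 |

1

Target 2:1 ≈ 2.000.
1: 1.985 (Δ0.015)  2: 2.080 (Δ0.080)  3: 2.230 (Δ0.230)  4: 2.170 (Δ0.170)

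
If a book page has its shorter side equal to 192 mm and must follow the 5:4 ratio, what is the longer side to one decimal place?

5:4 = 1.25000.
Longer side = 192 × 1.25000 ≈ 240.000 → 240.0 mm.

240.0 mm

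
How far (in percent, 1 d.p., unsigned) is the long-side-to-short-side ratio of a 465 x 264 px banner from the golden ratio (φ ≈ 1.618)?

8.9%

Ratio = 465 / 264 ≈ 1.7614.
Ideal golden ratio ≈ 1.6180. |1.7614 − 1.6180| / 1.6180 ≈ 8.86% → 8.9%.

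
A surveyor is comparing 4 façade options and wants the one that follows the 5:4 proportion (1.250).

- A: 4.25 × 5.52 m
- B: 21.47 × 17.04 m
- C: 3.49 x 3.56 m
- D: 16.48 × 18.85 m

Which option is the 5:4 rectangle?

B

Target 5:4 ≈ 1.250.
A: 1.299 (Δ0.049)  B: 1.260 (Δ0.010)  C: 1.020 (Δ0.230)  D: 1.144 (Δ0.106)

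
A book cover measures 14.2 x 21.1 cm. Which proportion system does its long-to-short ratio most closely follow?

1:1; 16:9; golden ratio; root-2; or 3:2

3:2

21.1/14.2 ≈ 1.486. Nearest candidates are 3:2 (1.500, off by 0.014) and root-2 (1.414, off by 0.072).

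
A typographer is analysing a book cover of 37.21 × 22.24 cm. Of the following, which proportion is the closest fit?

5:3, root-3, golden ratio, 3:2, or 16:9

5:3

Ratio = 37.21 / 22.24 ≈ 1.673.
Distances: 5:3 1.667 (Δ 0.006); root-3 1.732 (Δ 0.059); golden ratio 1.618 (Δ 0.055); 3:2 1.500 (Δ 0.173); 16:9 1.778 (Δ 0.105).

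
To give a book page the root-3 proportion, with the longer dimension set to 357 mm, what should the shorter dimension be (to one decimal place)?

root-3 ≈ 1.73205.
Shorter side = 357 ÷ 1.73205 ≈ 206.114 → 206.1 mm.

206.1 mm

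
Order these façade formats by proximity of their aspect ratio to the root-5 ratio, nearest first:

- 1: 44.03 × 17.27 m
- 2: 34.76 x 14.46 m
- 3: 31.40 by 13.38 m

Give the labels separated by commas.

Ratios: 1 = 44.03 / 17.27 ≈ 2.550; 2 = 34.76 / 14.46 ≈ 2.404; 3 = 31.40 / 13.38 ≈ 2.347.
|Δ from 2.236|: 1 0.314; 2 0.168; 3 0.111.

3, 2, 1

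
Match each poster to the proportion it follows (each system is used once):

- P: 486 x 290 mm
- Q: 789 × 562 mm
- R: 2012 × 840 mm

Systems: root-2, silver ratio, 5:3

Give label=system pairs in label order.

Ratios: P ≈ 1.676; Q ≈ 1.404; R ≈ 2.395.
Targets: root-2 ≈ 1.414; silver ratio ≈ 2.414; 5:3 ≈ 1.667.

P=5:3, Q=root-2, R=silver ratio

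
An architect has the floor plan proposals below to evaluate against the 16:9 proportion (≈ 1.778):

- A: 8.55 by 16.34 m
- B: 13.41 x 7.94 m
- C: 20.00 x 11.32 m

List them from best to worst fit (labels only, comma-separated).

C, B, A

A: 16.34/8.55 ≈ 1.911 → |1.911 − 1.778| = 0.133
B: 13.41/7.94 ≈ 1.689 → |1.689 − 1.778| = 0.089
C: 20.00/11.32 ≈ 1.767 → |1.767 − 1.778| = 0.011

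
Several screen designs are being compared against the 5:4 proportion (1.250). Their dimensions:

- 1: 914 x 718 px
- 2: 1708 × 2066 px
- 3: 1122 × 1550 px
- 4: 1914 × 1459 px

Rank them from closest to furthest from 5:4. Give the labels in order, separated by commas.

1, 2, 4, 3

Ratios: 1 = 914 / 718 ≈ 1.273; 2 = 2066 / 1708 ≈ 1.210; 3 = 1550 / 1122 ≈ 1.381; 4 = 1914 / 1459 ≈ 1.312.
|Δ from 1.250|: 1 0.023; 2 0.040; 3 0.131; 4 0.062.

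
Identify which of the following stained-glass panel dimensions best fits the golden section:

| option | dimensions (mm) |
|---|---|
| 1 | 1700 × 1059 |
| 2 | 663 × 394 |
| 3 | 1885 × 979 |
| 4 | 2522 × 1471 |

Ratios (long/short): 1 ≈ 1.605; 2 ≈ 1.683; 3 ≈ 1.925; 4 ≈ 1.714.
golden ratio ≈ 1.618; option 1 is nearest (Δ 0.013).

1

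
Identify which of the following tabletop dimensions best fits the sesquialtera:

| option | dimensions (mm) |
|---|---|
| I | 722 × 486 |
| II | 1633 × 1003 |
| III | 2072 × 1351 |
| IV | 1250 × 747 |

Ratios (long/short): I ≈ 1.486; II ≈ 1.628; III ≈ 1.534; IV ≈ 1.673.
3:2 ≈ 1.500; option I is nearest (Δ 0.014).

I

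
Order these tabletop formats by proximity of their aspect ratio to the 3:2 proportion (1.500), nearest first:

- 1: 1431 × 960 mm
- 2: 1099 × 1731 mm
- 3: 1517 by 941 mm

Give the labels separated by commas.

1, 2, 3

1: 1431/960 ≈ 1.491 → |1.491 − 1.500| = 0.009
2: 1731/1099 ≈ 1.575 → |1.575 − 1.500| = 0.075
3: 1517/941 ≈ 1.612 → |1.612 − 1.500| = 0.112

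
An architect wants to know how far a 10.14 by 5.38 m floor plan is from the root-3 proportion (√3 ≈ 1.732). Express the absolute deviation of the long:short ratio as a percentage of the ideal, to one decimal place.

8.8%

Ratio = 10.14 / 5.38 ≈ 1.8848.
Ideal root-3 ≈ 1.7321. |1.8848 − 1.7321| / 1.7321 ≈ 8.82% → 8.8%.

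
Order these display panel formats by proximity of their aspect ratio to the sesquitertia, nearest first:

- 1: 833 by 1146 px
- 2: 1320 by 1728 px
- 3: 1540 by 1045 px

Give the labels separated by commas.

2, 1, 3

1: 1146/833 ≈ 1.376 → |1.376 − 1.333| = 0.043
2: 1728/1320 ≈ 1.309 → |1.309 − 1.333| = 0.024
3: 1540/1045 ≈ 1.474 → |1.474 − 1.333| = 0.141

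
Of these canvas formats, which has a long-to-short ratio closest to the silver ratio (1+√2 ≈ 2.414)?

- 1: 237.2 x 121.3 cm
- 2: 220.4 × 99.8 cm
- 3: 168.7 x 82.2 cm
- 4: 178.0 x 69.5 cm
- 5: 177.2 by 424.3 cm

5

Ratios (long/short): 1 ≈ 1.955; 2 ≈ 2.208; 3 ≈ 2.052; 4 ≈ 2.561; 5 ≈ 2.394.
silver ratio ≈ 2.414; option 5 is nearest (Δ 0.020).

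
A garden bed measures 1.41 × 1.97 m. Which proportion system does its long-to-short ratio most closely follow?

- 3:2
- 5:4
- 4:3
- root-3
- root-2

Ratio = 1.97 / 1.41 ≈ 1.397.
Distances: 3:2 1.500 (Δ 0.103); 5:4 1.250 (Δ 0.147); 4:3 1.333 (Δ 0.064); root-3 1.732 (Δ 0.335); root-2 1.414 (Δ 0.017).

root-2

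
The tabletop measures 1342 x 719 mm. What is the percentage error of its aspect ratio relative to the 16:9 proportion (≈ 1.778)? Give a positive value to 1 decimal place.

5.0%

Ratio = 1342 / 719 ≈ 1.8665.
Ideal 16:9 ≈ 1.7778. |1.8665 − 1.7778| / 1.7778 ≈ 4.99% → 5.0%.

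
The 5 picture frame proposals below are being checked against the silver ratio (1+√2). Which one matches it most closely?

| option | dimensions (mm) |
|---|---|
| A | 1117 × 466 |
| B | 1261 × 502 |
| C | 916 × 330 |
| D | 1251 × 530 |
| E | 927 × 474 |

A

Ratios (long/short): A ≈ 2.397; B ≈ 2.512; C ≈ 2.776; D ≈ 2.360; E ≈ 1.956.
silver ratio ≈ 2.414; option A is nearest (Δ 0.017).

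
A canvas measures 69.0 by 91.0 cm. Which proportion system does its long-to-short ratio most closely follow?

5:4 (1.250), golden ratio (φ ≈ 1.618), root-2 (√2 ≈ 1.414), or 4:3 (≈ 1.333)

Ratio = 91.0 / 69.0 ≈ 1.319.
Distances: 5:4 1.250 (Δ 0.069); golden ratio 1.618 (Δ 0.299); root-2 1.414 (Δ 0.095); 4:3 1.333 (Δ 0.014).

4:3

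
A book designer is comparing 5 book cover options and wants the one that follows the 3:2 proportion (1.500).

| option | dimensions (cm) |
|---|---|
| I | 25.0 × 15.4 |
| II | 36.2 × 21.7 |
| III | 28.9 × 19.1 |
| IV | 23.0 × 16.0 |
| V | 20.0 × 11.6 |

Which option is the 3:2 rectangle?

III

Target 3:2 ≈ 1.500.
I: 1.623 (Δ0.123)  II: 1.668 (Δ0.168)  III: 1.513 (Δ0.013)  IV: 1.438 (Δ0.062)  V: 1.724 (Δ0.224)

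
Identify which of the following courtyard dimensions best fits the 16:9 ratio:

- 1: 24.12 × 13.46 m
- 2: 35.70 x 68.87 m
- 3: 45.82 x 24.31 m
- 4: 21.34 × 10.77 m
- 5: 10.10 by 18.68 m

Ratios (long/short): 1 ≈ 1.792; 2 ≈ 1.929; 3 ≈ 1.885; 4 ≈ 1.981; 5 ≈ 1.850.
16:9 ≈ 1.778; option 1 is nearest (Δ 0.014).

1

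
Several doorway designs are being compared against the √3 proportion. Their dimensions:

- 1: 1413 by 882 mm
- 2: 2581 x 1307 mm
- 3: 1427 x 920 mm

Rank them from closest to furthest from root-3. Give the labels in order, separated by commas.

Ratios: 1 = 1413 / 882 ≈ 1.602; 2 = 2581 / 1307 ≈ 1.975; 3 = 1427 / 920 ≈ 1.551.
|Δ from 1.732|: 1 0.130; 2 0.243; 3 0.181.

1, 3, 2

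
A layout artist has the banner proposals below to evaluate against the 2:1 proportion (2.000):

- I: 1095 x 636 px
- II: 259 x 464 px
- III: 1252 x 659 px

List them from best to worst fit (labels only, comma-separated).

III, II, I

Ratios: I = 1095 / 636 ≈ 1.722; II = 464 / 259 ≈ 1.792; III = 1252 / 659 ≈ 1.900.
|Δ from 2.000|: I 0.278; II 0.208; III 0.100.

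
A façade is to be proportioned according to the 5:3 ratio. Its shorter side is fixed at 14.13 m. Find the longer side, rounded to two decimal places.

23.55 m

5:3 ≈ 1.66667.
Longer side = 14.13 × 1.66667 ≈ 23.5500 → 23.55 m.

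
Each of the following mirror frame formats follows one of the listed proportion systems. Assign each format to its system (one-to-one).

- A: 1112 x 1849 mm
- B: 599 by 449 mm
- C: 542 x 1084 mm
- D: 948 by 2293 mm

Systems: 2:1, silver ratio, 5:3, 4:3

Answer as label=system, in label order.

A = 1849/1112 ≈ 1.663 → 5:3 (1.667)
B = 599/449 ≈ 1.334 → 4:3 (1.333)
C = 1084/542 ≈ 2.000 → 2:1 (2.000)
D = 2293/948 ≈ 2.419 → silver ratio (2.414)

A=5:3, B=4:3, C=2:1, D=silver ratio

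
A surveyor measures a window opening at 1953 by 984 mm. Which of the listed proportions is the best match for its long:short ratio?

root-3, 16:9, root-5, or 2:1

1953/984 ≈ 1.985. Nearest candidates are 2:1 (2.000, off by 0.015) and 16:9 (1.778, off by 0.207).

2:1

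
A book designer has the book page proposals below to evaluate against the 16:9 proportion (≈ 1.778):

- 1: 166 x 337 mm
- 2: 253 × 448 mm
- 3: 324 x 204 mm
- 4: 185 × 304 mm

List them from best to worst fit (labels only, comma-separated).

2, 4, 3, 1

Ratios: 1 = 337 / 166 ≈ 2.030; 2 = 448 / 253 ≈ 1.771; 3 = 324 / 204 ≈ 1.588; 4 = 304 / 185 ≈ 1.643.
|Δ from 1.778|: 1 0.252; 2 0.007; 3 0.190; 4 0.135.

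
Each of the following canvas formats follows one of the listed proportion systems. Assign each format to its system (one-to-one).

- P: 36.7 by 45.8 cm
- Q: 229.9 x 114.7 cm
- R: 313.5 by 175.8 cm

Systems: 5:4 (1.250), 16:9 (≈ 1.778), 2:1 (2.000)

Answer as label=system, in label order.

P=5:4, Q=2:1, R=16:9

P = 45.8/36.7 ≈ 1.248 → 5:4 (1.250)
Q = 229.9/114.7 ≈ 2.004 → 2:1 (2.000)
R = 313.5/175.8 ≈ 1.783 → 16:9 (1.778)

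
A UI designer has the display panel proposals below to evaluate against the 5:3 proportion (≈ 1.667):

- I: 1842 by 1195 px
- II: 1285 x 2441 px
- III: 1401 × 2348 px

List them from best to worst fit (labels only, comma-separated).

I: 1842/1195 ≈ 1.541 → |1.541 − 1.667| = 0.126
II: 2441/1285 ≈ 1.900 → |1.900 − 1.667| = 0.233
III: 2348/1401 ≈ 1.676 → |1.676 − 1.667| = 0.009

III, I, II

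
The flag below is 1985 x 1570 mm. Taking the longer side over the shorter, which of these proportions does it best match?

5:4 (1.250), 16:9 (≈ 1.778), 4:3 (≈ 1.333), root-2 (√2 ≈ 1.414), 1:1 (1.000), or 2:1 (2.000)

Ratio = 1985 / 1570 ≈ 1.264.
Distances: 5:4 1.250 (Δ 0.014); 16:9 1.778 (Δ 0.514); 4:3 1.333 (Δ 0.069); root-2 1.414 (Δ 0.150); 1:1 1.000 (Δ 0.264); 2:1 2.000 (Δ 0.736).

5:4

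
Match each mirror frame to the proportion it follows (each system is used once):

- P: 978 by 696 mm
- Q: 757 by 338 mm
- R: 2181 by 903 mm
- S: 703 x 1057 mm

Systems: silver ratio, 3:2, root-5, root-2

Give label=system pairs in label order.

P=root-2, Q=root-5, R=silver ratio, S=3:2

P = 978/696 ≈ 1.405 → root-2 (1.414)
Q = 757/338 ≈ 2.240 → root-5 (2.236)
R = 2181/903 ≈ 2.415 → silver ratio (2.414)
S = 1057/703 ≈ 1.504 → 3:2 (1.500)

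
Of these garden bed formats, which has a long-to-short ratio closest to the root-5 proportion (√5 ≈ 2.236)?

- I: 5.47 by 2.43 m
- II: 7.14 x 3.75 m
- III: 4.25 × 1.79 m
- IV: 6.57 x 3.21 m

I

Target root-5 ≈ 2.236.
I: 2.251 (Δ0.015)  II: 1.904 (Δ0.332)  III: 2.374 (Δ0.138)  IV: 2.047 (Δ0.189)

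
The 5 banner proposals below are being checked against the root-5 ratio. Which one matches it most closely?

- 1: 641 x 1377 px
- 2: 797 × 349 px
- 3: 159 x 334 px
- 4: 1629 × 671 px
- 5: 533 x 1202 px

Target root-5 ≈ 2.236.
1: 2.148 (Δ0.088)  2: 2.284 (Δ0.048)  3: 2.101 (Δ0.135)  4: 2.428 (Δ0.192)  5: 2.255 (Δ0.019)

5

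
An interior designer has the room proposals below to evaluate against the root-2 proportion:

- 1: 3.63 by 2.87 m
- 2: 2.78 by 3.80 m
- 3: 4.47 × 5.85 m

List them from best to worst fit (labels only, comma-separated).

Ratios: 1 = 3.63 / 2.87 ≈ 1.265; 2 = 3.80 / 2.78 ≈ 1.367; 3 = 5.85 / 4.47 ≈ 1.309.
|Δ from 1.414|: 1 0.149; 2 0.047; 3 0.105.

2, 3, 1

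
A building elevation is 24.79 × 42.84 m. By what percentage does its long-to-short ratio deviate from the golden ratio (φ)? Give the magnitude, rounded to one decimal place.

6.8%

Ratio = 42.84 / 24.79 ≈ 1.7281.
Ideal golden ratio ≈ 1.6180. |1.7281 − 1.6180| / 1.6180 ≈ 6.80% → 6.8%.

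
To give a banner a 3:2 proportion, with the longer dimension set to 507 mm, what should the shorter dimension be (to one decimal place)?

338.0 mm

3:2 = 1.50000.
Shorter side = 507 ÷ 1.50000 ≈ 338.000 → 338.0 mm.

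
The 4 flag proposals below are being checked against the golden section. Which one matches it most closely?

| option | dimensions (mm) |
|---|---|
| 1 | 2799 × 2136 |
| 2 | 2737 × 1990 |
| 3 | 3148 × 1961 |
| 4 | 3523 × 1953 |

3

Target golden ratio ≈ 1.618.
1: 1.310 (Δ0.308)  2: 1.375 (Δ0.243)  3: 1.605 (Δ0.013)  4: 1.804 (Δ0.186)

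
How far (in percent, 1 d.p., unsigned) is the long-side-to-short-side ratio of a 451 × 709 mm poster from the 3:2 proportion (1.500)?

4.8%

Ratio = 709 / 451 ≈ 1.5721.
Ideal 3:2 = 1.5000. |1.5721 − 1.5000| / 1.5000 ≈ 4.81% → 4.8%.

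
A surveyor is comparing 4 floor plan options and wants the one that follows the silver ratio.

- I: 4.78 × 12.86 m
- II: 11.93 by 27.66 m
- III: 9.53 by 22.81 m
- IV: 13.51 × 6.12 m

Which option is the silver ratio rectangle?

III

Target silver ratio ≈ 2.414.
I: 2.690 (Δ0.276)  II: 2.319 (Δ0.095)  III: 2.393 (Δ0.021)  IV: 2.208 (Δ0.206)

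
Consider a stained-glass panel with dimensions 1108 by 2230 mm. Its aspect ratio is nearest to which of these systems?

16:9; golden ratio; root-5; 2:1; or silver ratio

2230/1108 ≈ 2.013. Nearest candidates are 2:1 (2.000, off by 0.013) and root-5 (2.236, off by 0.223).

2:1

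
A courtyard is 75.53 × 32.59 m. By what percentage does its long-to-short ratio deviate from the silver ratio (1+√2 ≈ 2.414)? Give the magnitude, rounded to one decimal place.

Ratio = 75.53 / 32.59 ≈ 2.3176.
Ideal silver ratio ≈ 2.4142. |2.3176 − 2.4142| / 2.4142 ≈ 4.00% → 4.0%.

4.0%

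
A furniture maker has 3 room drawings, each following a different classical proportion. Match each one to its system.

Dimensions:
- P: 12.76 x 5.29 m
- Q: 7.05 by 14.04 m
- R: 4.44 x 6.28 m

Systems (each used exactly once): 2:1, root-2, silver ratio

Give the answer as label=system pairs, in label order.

P = 12.76/5.29 ≈ 2.412 → silver ratio (2.414)
Q = 14.04/7.05 ≈ 1.991 → 2:1 (2.000)
R = 6.28/4.44 ≈ 1.414 → root-2 (1.414)

P=silver ratio, Q=2:1, R=root-2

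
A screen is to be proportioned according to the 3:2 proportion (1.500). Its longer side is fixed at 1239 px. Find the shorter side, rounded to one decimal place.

3:2 = 1.50000.
Shorter side = 1239 ÷ 1.50000 ≈ 826.000 → 826.0 px.

826.0 px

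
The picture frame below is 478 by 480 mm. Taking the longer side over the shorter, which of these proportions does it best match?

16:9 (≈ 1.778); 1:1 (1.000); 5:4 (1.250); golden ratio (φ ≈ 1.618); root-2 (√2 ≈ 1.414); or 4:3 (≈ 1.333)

Ratio = 480 / 478 ≈ 1.004.
Distances: 16:9 1.778 (Δ 0.774); 1:1 1.000 (Δ 0.004); 5:4 1.250 (Δ 0.246); golden ratio 1.618 (Δ 0.614); root-2 1.414 (Δ 0.410); 4:3 1.333 (Δ 0.329).

1:1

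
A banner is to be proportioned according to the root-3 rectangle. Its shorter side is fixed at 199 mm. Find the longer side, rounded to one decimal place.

root-3 ≈ 1.73205.
Longer side = 199 × 1.73205 ≈ 344.678 → 344.7 mm.

344.7 mm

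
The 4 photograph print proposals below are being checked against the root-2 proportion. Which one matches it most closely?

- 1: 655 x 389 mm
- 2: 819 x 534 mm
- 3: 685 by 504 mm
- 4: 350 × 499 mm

4

Ratios (long/short): 1 ≈ 1.684; 2 ≈ 1.534; 3 ≈ 1.359; 4 ≈ 1.426.
root-2 ≈ 1.414; option 4 is nearest (Δ 0.012).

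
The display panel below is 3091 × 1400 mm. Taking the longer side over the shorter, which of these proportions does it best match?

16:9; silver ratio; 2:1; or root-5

root-5

3091/1400 ≈ 2.208. Nearest candidates are root-5 (2.236, off by 0.028) and silver ratio (2.414, off by 0.206).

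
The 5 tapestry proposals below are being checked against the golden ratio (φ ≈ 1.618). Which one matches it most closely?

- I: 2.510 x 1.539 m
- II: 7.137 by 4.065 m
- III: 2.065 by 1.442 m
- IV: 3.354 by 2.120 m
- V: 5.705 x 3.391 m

I

Ratios (long/short): I ≈ 1.631; II ≈ 1.756; III ≈ 1.432; IV ≈ 1.582; V ≈ 1.682.
golden ratio ≈ 1.618; option I is nearest (Δ 0.013).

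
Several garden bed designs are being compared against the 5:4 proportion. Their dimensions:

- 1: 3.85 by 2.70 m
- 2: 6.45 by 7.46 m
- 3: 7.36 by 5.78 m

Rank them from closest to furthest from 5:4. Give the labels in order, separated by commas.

3, 2, 1

Ratios: 1 = 3.85 / 2.70 ≈ 1.426; 2 = 7.46 / 6.45 ≈ 1.157; 3 = 7.36 / 5.78 ≈ 1.273.
|Δ from 1.250|: 1 0.176; 2 0.093; 3 0.023.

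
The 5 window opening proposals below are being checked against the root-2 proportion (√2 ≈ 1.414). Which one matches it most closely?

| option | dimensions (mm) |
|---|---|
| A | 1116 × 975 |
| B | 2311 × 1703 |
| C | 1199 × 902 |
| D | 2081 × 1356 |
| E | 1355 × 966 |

Target root-2 ≈ 1.414.
A: 1.145 (Δ0.269)  B: 1.357 (Δ0.057)  C: 1.329 (Δ0.085)  D: 1.535 (Δ0.121)  E: 1.403 (Δ0.011)

E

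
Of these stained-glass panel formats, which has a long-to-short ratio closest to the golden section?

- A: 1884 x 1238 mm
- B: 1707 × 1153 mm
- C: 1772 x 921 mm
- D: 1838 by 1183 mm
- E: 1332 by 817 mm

Ratios (long/short): A ≈ 1.522; B ≈ 1.480; C ≈ 1.924; D ≈ 1.554; E ≈ 1.630.
golden ratio ≈ 1.618; option E is nearest (Δ 0.012).

E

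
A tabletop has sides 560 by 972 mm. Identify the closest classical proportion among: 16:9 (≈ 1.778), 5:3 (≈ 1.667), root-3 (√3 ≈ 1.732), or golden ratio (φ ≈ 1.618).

972/560 ≈ 1.736. Nearest candidates are root-3 (1.732, off by 0.004) and 16:9 (1.778, off by 0.042).

root-3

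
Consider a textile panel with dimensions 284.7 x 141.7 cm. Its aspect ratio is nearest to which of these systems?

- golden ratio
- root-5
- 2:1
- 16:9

284.7/141.7 ≈ 2.009. Nearest candidates are 2:1 (2.000, off by 0.009) and root-5 (2.236, off by 0.227).

2:1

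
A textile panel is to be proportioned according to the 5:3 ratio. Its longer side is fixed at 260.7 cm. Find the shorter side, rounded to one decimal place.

5:3 ≈ 1.66667.
Shorter side = 260.7 ÷ 1.66667 ≈ 156.420 → 156.4 cm.

156.4 cm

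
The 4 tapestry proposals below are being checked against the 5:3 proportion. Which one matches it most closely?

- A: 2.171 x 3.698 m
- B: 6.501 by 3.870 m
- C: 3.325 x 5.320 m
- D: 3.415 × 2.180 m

B

Target 5:3 ≈ 1.667.
A: 1.703 (Δ0.036)  B: 1.680 (Δ0.013)  C: 1.600 (Δ0.067)  D: 1.567 (Δ0.100)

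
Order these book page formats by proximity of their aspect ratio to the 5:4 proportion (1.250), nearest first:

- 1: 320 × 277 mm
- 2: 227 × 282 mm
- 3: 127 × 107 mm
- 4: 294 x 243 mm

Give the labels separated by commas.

1: 320/277 ≈ 1.155 → |1.155 − 1.250| = 0.095
2: 282/227 ≈ 1.242 → |1.242 − 1.250| = 0.008
3: 127/107 ≈ 1.187 → |1.187 − 1.250| = 0.063
4: 294/243 ≈ 1.210 → |1.210 − 1.250| = 0.040

2, 4, 3, 1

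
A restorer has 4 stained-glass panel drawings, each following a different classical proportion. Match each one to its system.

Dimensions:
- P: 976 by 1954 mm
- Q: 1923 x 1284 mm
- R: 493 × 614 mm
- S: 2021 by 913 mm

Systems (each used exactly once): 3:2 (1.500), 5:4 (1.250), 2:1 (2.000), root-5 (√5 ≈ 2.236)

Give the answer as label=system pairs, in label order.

Ratios: P ≈ 2.002; Q ≈ 1.498; R ≈ 1.245; S ≈ 2.214.
Targets: 3:2 ≈ 1.500; 5:4 ≈ 1.250; 2:1 ≈ 2.000; root-5 ≈ 2.236.

P=2:1, Q=3:2, R=5:4, S=root-5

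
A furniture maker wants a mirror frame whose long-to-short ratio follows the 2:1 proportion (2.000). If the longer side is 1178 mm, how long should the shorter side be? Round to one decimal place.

2:1 = 2.00000.
Shorter side = 1178 ÷ 2.00000 ≈ 589.000 → 589.0 mm.

589.0 mm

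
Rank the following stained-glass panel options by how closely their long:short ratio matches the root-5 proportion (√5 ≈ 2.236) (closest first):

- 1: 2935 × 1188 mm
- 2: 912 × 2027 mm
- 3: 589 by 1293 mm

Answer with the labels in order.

1: 2935/1188 ≈ 2.471 → |2.471 − 2.236| = 0.235
2: 2027/912 ≈ 2.223 → |2.223 − 2.236| = 0.013
3: 1293/589 ≈ 2.195 → |2.195 − 2.236| = 0.041

2, 3, 1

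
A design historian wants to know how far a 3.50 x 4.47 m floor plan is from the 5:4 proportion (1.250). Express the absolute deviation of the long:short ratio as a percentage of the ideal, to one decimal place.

Ratio = 4.47 / 3.50 ≈ 1.2771.
Ideal 5:4 = 1.2500. |1.2771 − 1.2500| / 1.2500 ≈ 2.17% → 2.2%.

2.2%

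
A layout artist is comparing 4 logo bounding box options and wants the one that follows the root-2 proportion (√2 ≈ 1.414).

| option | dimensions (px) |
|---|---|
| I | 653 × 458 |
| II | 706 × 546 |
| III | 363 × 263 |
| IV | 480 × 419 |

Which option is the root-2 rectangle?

Ratios (long/short): I ≈ 1.426; II ≈ 1.293; III ≈ 1.380; IV ≈ 1.146.
root-2 ≈ 1.414; option I is nearest (Δ 0.012).

I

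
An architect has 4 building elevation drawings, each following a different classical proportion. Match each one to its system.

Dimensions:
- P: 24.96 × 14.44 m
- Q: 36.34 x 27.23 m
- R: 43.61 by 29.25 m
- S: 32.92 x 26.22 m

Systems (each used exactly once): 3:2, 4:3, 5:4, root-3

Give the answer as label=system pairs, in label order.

P=root-3, Q=4:3, R=3:2, S=5:4

P = 24.96/14.44 ≈ 1.729 → root-3 (1.732)
Q = 36.34/27.23 ≈ 1.335 → 4:3 (1.333)
R = 43.61/29.25 ≈ 1.491 → 3:2 (1.500)
S = 32.92/26.22 ≈ 1.256 → 5:4 (1.250)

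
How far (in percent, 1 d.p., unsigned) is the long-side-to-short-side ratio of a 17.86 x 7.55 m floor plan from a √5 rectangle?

5.8%

Ratio = 17.86 / 7.55 ≈ 2.3656.
Ideal root-5 ≈ 2.2361. |2.3656 − 2.2361| / 2.2361 ≈ 5.79% → 5.8%.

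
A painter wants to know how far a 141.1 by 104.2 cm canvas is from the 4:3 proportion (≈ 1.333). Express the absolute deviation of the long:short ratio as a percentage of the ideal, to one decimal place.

1.6%

Ratio = 141.1 / 104.2 ≈ 1.3541.
Ideal 4:3 ≈ 1.3333. |1.3541 − 1.3333| / 1.3333 ≈ 1.56% → 1.6%.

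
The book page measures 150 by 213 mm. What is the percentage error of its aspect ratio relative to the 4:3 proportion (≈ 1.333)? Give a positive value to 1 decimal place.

6.5%

Ratio = 213 / 150 ≈ 1.4200.
Ideal 4:3 ≈ 1.3333. |1.4200 − 1.3333| / 1.3333 ≈ 6.50% → 6.5%.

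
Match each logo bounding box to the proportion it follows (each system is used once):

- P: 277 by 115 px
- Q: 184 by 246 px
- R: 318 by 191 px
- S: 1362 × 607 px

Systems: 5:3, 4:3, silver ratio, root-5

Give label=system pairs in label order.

P=silver ratio, Q=4:3, R=5:3, S=root-5

Ratios: P ≈ 2.409; Q ≈ 1.337; R ≈ 1.665; S ≈ 2.244.
Targets: 5:3 ≈ 1.667; 4:3 ≈ 1.333; silver ratio ≈ 2.414; root-5 ≈ 2.236.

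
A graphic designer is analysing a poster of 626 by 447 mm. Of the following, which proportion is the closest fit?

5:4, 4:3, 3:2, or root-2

root-2

626/447 ≈ 1.400. Nearest candidates are root-2 (1.414, off by 0.014) and 4:3 (1.333, off by 0.067).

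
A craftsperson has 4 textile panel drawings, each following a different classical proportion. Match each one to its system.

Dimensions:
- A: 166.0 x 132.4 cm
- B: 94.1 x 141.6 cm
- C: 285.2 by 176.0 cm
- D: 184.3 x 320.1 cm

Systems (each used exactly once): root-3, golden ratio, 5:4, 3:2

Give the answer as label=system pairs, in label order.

A=5:4, B=3:2, C=golden ratio, D=root-3

Ratios: A ≈ 1.254; B ≈ 1.505; C ≈ 1.620; D ≈ 1.737.
Targets: root-3 ≈ 1.732; golden ratio ≈ 1.618; 5:4 ≈ 1.250; 3:2 ≈ 1.500.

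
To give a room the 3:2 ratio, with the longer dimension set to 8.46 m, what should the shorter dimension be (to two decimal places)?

5.64 m

3:2 = 1.50000.
Shorter side = 8.46 ÷ 1.50000 ≈ 5.6400 → 5.64 m.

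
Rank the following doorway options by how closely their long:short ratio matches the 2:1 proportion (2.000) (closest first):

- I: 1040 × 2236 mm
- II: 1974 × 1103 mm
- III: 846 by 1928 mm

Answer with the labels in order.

I, II, III

Ratios: I = 2236 / 1040 ≈ 2.150; II = 1974 / 1103 ≈ 1.790; III = 1928 / 846 ≈ 2.279.
|Δ from 2.000|: I 0.150; II 0.210; III 0.279.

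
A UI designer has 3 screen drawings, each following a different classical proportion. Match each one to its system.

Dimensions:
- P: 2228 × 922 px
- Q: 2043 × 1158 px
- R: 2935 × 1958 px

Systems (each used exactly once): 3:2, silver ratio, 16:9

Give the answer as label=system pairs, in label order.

Ratios: P ≈ 2.416; Q ≈ 1.764; R ≈ 1.499.
Targets: 3:2 ≈ 1.500; silver ratio ≈ 2.414; 16:9 ≈ 1.778.

P=silver ratio, Q=16:9, R=3:2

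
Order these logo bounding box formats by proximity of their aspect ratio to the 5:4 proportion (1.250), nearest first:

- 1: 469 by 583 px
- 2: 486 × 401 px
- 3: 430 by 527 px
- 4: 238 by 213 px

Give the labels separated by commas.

Ratios: 1 = 583 / 469 ≈ 1.243; 2 = 486 / 401 ≈ 1.212; 3 = 527 / 430 ≈ 1.226; 4 = 238 / 213 ≈ 1.117.
|Δ from 1.250|: 1 0.007; 2 0.038; 3 0.024; 4 0.133.

1, 3, 2, 4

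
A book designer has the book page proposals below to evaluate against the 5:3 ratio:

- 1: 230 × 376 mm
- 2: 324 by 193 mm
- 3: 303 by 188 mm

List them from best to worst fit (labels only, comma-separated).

1: 376/230 ≈ 1.635 → |1.635 − 1.667| = 0.032
2: 324/193 ≈ 1.679 → |1.679 − 1.667| = 0.012
3: 303/188 ≈ 1.612 → |1.612 − 1.667| = 0.055

2, 1, 3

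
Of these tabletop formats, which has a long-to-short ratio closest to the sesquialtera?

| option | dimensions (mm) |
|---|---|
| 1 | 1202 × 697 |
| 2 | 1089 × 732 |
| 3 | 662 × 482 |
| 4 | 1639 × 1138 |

Target 3:2 ≈ 1.500.
1: 1.725 (Δ0.225)  2: 1.488 (Δ0.012)  3: 1.373 (Δ0.127)  4: 1.440 (Δ0.060)

2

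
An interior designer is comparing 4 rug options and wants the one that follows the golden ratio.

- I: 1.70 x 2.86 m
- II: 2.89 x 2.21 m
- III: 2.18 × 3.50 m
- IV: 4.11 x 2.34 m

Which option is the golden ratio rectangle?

III

Ratios (long/short): I ≈ 1.682; II ≈ 1.308; III ≈ 1.606; IV ≈ 1.756.
golden ratio ≈ 1.618; option III is nearest (Δ 0.012).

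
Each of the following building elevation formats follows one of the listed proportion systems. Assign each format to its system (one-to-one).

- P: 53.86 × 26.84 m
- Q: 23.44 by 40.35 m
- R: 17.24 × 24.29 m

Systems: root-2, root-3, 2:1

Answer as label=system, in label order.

Ratios: P ≈ 2.007; Q ≈ 1.721; R ≈ 1.409.
Targets: root-2 ≈ 1.414; root-3 ≈ 1.732; 2:1 ≈ 2.000.

P=2:1, Q=root-3, R=root-2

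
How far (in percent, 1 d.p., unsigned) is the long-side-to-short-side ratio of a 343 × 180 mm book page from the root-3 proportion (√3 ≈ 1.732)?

10.0%

Ratio = 343 / 180 ≈ 1.9056.
Ideal root-3 ≈ 1.7321. |1.9056 − 1.7321| / 1.7321 ≈ 10.02% → 10.0%.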